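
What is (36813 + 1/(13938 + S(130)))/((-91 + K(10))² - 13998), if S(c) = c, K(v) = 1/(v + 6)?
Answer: -33144658240/5157550371 ≈ -6.4264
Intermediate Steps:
K(v) = 1/(6 + v)
(36813 + 1/(13938 + S(130)))/((-91 + K(10))² - 13998) = (36813 + 1/(13938 + 130))/((-91 + 1/(6 + 10))² - 13998) = (36813 + 1/14068)/((-91 + 1/16)² - 13998) = 517885285/(14068*((-1455/16)² - 13998)) = 517885285/(14068*(2117025/256 - 13998)) = 517885285/(14068*(-1466463/256)) = (517885285/14068)*(-256/1466463) = -33144658240/5157550371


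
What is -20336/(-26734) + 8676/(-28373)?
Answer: 172524572/379261891 ≈ 0.45490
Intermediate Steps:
-20336/(-26734) + 8676/(-28373) = -20336*(-1/26734) + 8676*(-1/28373) = 10168/13367 - 8676/28373 = 172524572/379261891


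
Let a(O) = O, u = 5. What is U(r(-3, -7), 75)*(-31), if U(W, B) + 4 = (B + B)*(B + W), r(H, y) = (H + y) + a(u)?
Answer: -325376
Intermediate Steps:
r(H, y) = 5 + H + y (r(H, y) = (H + y) + 5 = 5 + H + y)
U(W, B) = -4 + 2*B*(B + W) (U(W, B) = -4 + (B + B)*(B + W) = -4 + (2*B)*(B + W) = -4 + 2*B*(B + W))
U(r(-3, -7), 75)*(-31) = (-4 + 2*75² + 2*75*(5 - 3 - 7))*(-31) = (-4 + 2*5625 + 2*75*(-5))*(-31) = (-4 + 11250 - 750)*(-31) = 10496*(-31) = -325376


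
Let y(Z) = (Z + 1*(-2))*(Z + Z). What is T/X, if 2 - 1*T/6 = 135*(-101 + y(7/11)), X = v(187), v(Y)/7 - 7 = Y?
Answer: 5035281/82159 ≈ 61.287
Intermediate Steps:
v(Y) = 49 + 7*Y
X = 1358 (X = 49 + 7*187 = 49 + 1309 = 1358)
y(Z) = 2*Z*(-2 + Z) (y(Z) = (Z - 2)*(2*Z) = (-2 + Z)*(2*Z) = 2*Z*(-2 + Z))
T = 10070562/121 (T = 12 - 810*(-101 + 2*(7/11)*(-2 + 7/11)) = 12 - 810*(-101 + 2*(7/11)*(-15/11)) = 12 - 810*(-101 - 210/121) = 12 - 810*(-12431)/121 = 12 - 6*(-1678185/121) = 12 + 10069110/121 = 10070562/121 ≈ 83228.)
T/X = (10070562/121)/1358 = (10070562/121)*(1/1358) = 5035281/82159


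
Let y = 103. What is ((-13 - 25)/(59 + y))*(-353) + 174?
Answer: 20801/81 ≈ 256.80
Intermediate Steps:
((-13 - 25)/(59 + y))*(-353) + 174 = ((-13 - 25)/(59 + 103))*(-353) + 174 = -38/162*(-353) + 174 = -38*1/162*(-353) + 174 = -19/81*(-353) + 174 = 6707/81 + 174 = 20801/81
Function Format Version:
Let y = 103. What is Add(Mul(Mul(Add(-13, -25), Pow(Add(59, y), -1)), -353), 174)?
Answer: Rational(20801, 81) ≈ 256.80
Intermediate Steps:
Add(Mul(Mul(Add(-13, -25), Pow(Add(59, y), -1)), -353), 174) = Add(Mul(Mul(Add(-13, -25), Pow(Add(59, 103), -1)), -353), 174) = Add(Mul(Mul(-38, Pow(162, -1)), -353), 174) = Add(Mul(Mul(-38, Rational(1, 162)), -353), 174) = Add(Mul(Rational(-19, 81), -353), 174) = Add(Rational(6707, 81), 174) = Rational(20801, 81)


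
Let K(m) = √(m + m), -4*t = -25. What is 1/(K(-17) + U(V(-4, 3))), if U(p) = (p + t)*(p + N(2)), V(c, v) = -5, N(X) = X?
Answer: -60/769 - 16*I*√34/769 ≈ -0.078023 - 0.12132*I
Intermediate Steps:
t = 25/4 (t = -¼*(-25) = 25/4 ≈ 6.2500)
K(m) = √2*√m (K(m) = √(2*m) = √2*√m)
U(p) = (2 + p)*(25/4 + p) (U(p) = (p + 25/4)*(p + 2) = (25/4 + p)*(2 + p) = (2 + p)*(25/4 + p))
1/(K(-17) + U(V(-4, 3))) = 1/(√2*√(-17) + (25/2 + (-5)² + (33/4)*(-5))) = 1/(√2*(I*√17) + (25/2 + 25 - 165/4)) = 1/(I*√34 - 15/4) = 1/(-15/4 + I*√34)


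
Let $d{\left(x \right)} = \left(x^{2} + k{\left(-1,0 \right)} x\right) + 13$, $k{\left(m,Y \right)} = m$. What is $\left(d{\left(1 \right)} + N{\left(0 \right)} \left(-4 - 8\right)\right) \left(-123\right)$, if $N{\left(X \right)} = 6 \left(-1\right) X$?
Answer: $-1599$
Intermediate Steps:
$N{\left(X \right)} = - 6 X$
$d{\left(x \right)} = 13 + x^{2} - x$ ($d{\left(x \right)} = \left(x^{2} - x\right) + 13 = 13 + x^{2} - x$)
$\left(d{\left(1 \right)} + N{\left(0 \right)} \left(-4 - 8\right)\right) \left(-123\right) = \left(\left(13 + 1^{2} - 1\right) + \left(-6\right) 0 \left(-4 - 8\right)\right) \left(-123\right) = \left(\left(13 + 1 - 1\right) + 0 \left(-4 - 8\right)\right) \left(-123\right) = \left(13 + 0 \left(-4 - 8\right)\right) \left(-123\right) = \left(13 + 0 \left(-12\right)\right) \left(-123\right) = \left(13 + 0\right) \left(-123\right) = 13 \left(-123\right) = -1599$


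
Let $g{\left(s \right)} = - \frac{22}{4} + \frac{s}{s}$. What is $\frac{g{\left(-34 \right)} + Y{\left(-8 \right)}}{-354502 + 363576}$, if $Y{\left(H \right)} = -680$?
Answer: $- \frac{1369}{18148} \approx -0.075435$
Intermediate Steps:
$g{\left(s \right)} = - \frac{9}{2}$ ($g{\left(s \right)} = \left(-22\right) \frac{1}{4} + 1 = - \frac{11}{2} + 1 = - \frac{9}{2}$)
$\frac{g{\left(-34 \right)} + Y{\left(-8 \right)}}{-354502 + 363576} = \frac{- \frac{9}{2} - 680}{-354502 + 363576} = - \frac{1369}{2 \cdot 9074} = \left(- \frac{1369}{2}\right) \frac{1}{9074} = - \frac{1369}{18148}$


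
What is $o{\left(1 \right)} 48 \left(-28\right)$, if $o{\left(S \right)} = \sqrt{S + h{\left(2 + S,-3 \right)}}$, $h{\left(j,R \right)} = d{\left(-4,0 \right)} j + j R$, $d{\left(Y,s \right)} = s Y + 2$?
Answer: $- 1344 i \sqrt{2} \approx - 1900.7 i$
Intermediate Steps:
$d{\left(Y,s \right)} = 2 + Y s$ ($d{\left(Y,s \right)} = Y s + 2 = 2 + Y s$)
$h{\left(j,R \right)} = 2 j + R j$ ($h{\left(j,R \right)} = \left(2 - 0\right) j + j R = \left(2 + 0\right) j + R j = 2 j + R j$)
$o{\left(S \right)} = i \sqrt{2}$ ($o{\left(S \right)} = \sqrt{S + \left(2 + S\right) \left(2 - 3\right)} = \sqrt{S + \left(2 + S\right) \left(-1\right)} = \sqrt{S - \left(2 + S\right)} = \sqrt{-2} = i \sqrt{2}$)
$o{\left(1 \right)} 48 \left(-28\right) = i \sqrt{2} \cdot 48 \left(-28\right) = i \sqrt{2} \left(-1344\right) = - 1344 i \sqrt{2}$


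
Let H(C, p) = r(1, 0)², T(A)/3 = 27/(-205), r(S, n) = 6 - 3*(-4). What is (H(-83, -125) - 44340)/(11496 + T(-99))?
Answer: -429680/112219 ≈ -3.8289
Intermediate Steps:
r(S, n) = 18 (r(S, n) = 6 + 12 = 18)
T(A) = -81/205 (T(A) = 3*(27/(-205)) = 3*(27*(-1/205)) = 3*(-27/205) = -81/205)
H(C, p) = 324 (H(C, p) = 18² = 324)
(H(-83, -125) - 44340)/(11496 + T(-99)) = (324 - 44340)/(11496 - 81/205) = -44016/2356599/205 = -44016*205/2356599 = -429680/112219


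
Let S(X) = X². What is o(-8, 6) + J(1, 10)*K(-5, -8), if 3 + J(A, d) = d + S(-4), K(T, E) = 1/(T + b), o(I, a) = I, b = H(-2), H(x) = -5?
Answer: -103/10 ≈ -10.300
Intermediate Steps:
b = -5
K(T, E) = 1/(-5 + T) (K(T, E) = 1/(T - 5) = 1/(-5 + T))
J(A, d) = 13 + d (J(A, d) = -3 + (d + (-4)²) = -3 + (d + 16) = -3 + (16 + d) = 13 + d)
o(-8, 6) + J(1, 10)*K(-5, -8) = -8 + (13 + 10)/(-5 - 5) = -8 + 23/(-10) = -8 + 23*(-⅒) = -8 - 23/10 = -103/10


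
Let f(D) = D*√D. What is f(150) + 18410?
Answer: 18410 + 750*√6 ≈ 20247.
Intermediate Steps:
f(D) = D^(3/2)
f(150) + 18410 = 150^(3/2) + 18410 = 750*√6 + 18410 = 18410 + 750*√6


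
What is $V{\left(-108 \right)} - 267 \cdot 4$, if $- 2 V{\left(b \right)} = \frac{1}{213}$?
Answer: $- \frac{454969}{426} \approx -1068.0$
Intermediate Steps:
$V{\left(b \right)} = - \frac{1}{426}$ ($V{\left(b \right)} = - \frac{1}{2 \cdot 213} = \left(- \frac{1}{2}\right) \frac{1}{213} = - \frac{1}{426}$)
$V{\left(-108 \right)} - 267 \cdot 4 = - \frac{1}{426} - 267 \cdot 4 = - \frac{1}{426} - 1068 = - \frac{454969}{426}$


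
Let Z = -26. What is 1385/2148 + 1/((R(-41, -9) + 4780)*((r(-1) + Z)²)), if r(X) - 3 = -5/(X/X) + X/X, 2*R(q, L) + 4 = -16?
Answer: 802684033/1244884140 ≈ 0.64479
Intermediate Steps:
R(q, L) = -10 (R(q, L) = -2 + (½)*(-16) = -2 - 8 = -10)
r(X) = -1 (r(X) = 3 + (-5/(X/X) + X/X) = 3 + (-5/1 + 1) = 3 + (-5*1 + 1) = 3 + (-5 + 1) = 3 - 4 = -1)
1385/2148 + 1/((R(-41, -9) + 4780)*((r(-1) + Z)²)) = 1385/2148 + 1/((-10 + 4780)*((-1 - 26)²)) = 1385*(1/2148) + 1/(4770*((-27)²)) = 1385/2148 + (1/4770)/729 = 1385/2148 + (1/4770)*(1/729) = 1385/2148 + 1/3477330 = 802684033/1244884140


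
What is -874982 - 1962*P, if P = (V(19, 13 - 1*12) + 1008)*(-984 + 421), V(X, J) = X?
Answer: 1133555380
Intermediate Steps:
P = -578201 (P = (19 + 1008)*(-984 + 421) = 1027*(-563) = -578201)
-874982 - 1962*P = -874982 - 1962*(-578201) = -874982 + 1134430362 = 1133555380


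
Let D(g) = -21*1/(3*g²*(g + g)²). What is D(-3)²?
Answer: 49/104976 ≈ 0.00046677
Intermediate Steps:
D(g) = -7/(4*g⁴) (D(g) = -21*1/(12*g⁴) = -7/(4*g⁴))
D(-3)² = (-7/4/(-3)⁴)² = (-7/4*1/81)² = (-7/324)² = 49/104976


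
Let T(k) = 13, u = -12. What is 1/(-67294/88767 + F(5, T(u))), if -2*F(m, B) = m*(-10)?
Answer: 88767/2151881 ≈ 0.041251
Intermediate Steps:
F(m, B) = 5*m (F(m, B) = -m*(-10)/2 = -(-5)*m = 5*m)
1/(-67294/88767 + F(5, T(u))) = 1/(-67294/88767 + 5*5) = 1/(-67294*1/88767 + 25) = 1/(-67294/88767 + 25) = 1/(2151881/88767) = 88767/2151881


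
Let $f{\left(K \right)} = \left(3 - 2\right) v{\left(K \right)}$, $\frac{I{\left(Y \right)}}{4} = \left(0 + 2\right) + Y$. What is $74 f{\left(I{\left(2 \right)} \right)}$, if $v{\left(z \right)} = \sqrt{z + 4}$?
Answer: $148 \sqrt{5} \approx 330.94$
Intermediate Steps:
$v{\left(z \right)} = \sqrt{4 + z}$
$I{\left(Y \right)} = 8 + 4 Y$ ($I{\left(Y \right)} = 4 \left(\left(0 + 2\right) + Y\right) = 4 \left(2 + Y\right) = 8 + 4 Y$)
$f{\left(K \right)} = \sqrt{4 + K}$ ($f{\left(K \right)} = \left(3 - 2\right) \sqrt{4 + K} = 1 \sqrt{4 + K} = \sqrt{4 + K}$)
$74 f{\left(I{\left(2 \right)} \right)} = 74 \sqrt{4 + \left(8 + 4 \cdot 2\right)} = 74 \sqrt{4 + \left(8 + 8\right)} = 74 \sqrt{4 + 16} = 74 \sqrt{20} = 74 \cdot 2 \sqrt{5} = 148 \sqrt{5}$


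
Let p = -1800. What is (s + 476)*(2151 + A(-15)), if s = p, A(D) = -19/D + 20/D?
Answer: -42717536/15 ≈ -2.8478e+6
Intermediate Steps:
A(D) = 1/D
s = -1800
(s + 476)*(2151 + A(-15)) = (-1800 + 476)*(2151 + 1/(-15)) = -1324*(2151 - 1/15) = -1324*32264/15 = -42717536/15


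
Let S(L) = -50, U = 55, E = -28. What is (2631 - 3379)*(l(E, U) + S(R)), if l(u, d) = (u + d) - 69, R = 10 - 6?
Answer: 68816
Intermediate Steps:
R = 4
l(u, d) = -69 + d + u (l(u, d) = (d + u) - 69 = -69 + d + u)
(2631 - 3379)*(l(E, U) + S(R)) = (2631 - 3379)*((-69 + 55 - 28) - 50) = -748*(-42 - 50) = -748*(-92) = 68816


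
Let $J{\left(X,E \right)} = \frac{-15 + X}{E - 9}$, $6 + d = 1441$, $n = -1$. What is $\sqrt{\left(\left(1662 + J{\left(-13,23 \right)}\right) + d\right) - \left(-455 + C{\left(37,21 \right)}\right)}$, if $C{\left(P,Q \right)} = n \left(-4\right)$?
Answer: $3 \sqrt{394} \approx 59.548$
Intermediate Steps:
$d = 1435$ ($d = -6 + 1441 = 1435$)
$J{\left(X,E \right)} = \frac{-15 + X}{-9 + E}$
$C{\left(P,Q \right)} = 4$ ($C{\left(P,Q \right)} = \left(-1\right) \left(-4\right) = 4$)
$\sqrt{\left(\left(1662 + J{\left(-13,23 \right)}\right) + d\right) - \left(-455 + C{\left(37,21 \right)}\right)} = \sqrt{\left(\left(1662 + \frac{-15 - 13}{-9 + 23}\right) + 1435\right) + \left(455 - 4\right)} = \sqrt{\left(\left(1662 + \frac{1}{14} \left(-28\right)\right) + 1435\right) + \left(455 - 4\right)} = \sqrt{\left(\left(1662 + \frac{1}{14} \left(-28\right)\right) + 1435\right) + 451} = \sqrt{\left(\left(1662 - 2\right) + 1435\right) + 451} = \sqrt{\left(1660 + 1435\right) + 451} = \sqrt{3095 + 451} = \sqrt{3546} = 3 \sqrt{394}$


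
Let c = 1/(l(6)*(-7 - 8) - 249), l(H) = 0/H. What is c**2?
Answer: 1/62001 ≈ 1.6129e-5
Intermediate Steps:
l(H) = 0
c = -1/249 (c = 1/(0*(-7 - 8) - 249) = 1/(0*(-15) - 249) = 1/(0 - 249) = 1/(-249) = -1/249 ≈ -0.0040161)
c**2 = (-1/249)**2 = 1/62001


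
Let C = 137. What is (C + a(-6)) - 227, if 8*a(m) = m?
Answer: -363/4 ≈ -90.750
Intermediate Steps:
a(m) = m/8
(C + a(-6)) - 227 = (137 + (⅛)*(-6)) - 227 = (137 - ¾) - 227 = 545/4 - 227 = -363/4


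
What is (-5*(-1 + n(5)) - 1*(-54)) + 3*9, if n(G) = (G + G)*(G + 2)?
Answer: -264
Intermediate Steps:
n(G) = 2*G*(2 + G) (n(G) = (2*G)*(2 + G) = 2*G*(2 + G))
(-5*(-1 + n(5)) - 1*(-54)) + 3*9 = (-5*(-1 + 2*5*(2 + 5)) - 1*(-54)) + 3*9 = (-5*(-1 + 2*5*7) + 54) + 27 = (-5*(-1 + 70) + 54) + 27 = (-5*69 + 54) + 27 = (-345 + 54) + 27 = -291 + 27 = -264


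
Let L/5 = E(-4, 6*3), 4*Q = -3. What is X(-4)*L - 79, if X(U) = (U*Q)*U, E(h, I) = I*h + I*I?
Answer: -15199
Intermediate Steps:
Q = -3/4 (Q = (1/4)*(-3) = -3/4 ≈ -0.75000)
E(h, I) = I**2 + I*h (E(h, I) = I*h + I**2 = I**2 + I*h)
L = 1260 (L = 5*((6*3)*(6*3 - 4)) = 5*(18*(18 - 4)) = 5*(18*14) = 5*252 = 1260)
X(U) = -3*U**2/4 (X(U) = (U*(-3/4))*U = (-3*U/4)*U = -3*U**2/4)
X(-4)*L - 79 = -3/4*(-4)**2*1260 - 79 = -3/4*16*1260 - 79 = -12*1260 - 79 = -15120 - 79 = -15199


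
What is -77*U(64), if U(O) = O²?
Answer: -315392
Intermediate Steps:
-77*U(64) = -77*64² = -77*4096 = -315392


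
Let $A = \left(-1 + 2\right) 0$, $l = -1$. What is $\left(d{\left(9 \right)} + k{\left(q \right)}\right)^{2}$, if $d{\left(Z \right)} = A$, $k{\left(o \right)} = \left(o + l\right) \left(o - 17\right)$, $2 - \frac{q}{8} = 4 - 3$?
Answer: $3969$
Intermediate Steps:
$A = 0$ ($A = 1 \cdot 0 = 0$)
$q = 8$ ($q = 16 - 8 \left(4 - 3\right) = 16 - 8 = 8$)
$k{\left(o \right)} = \left(-1 + o\right) \left(-17 + o\right)$ ($k{\left(o \right)} = \left(o - 1\right) \left(o - 17\right) = \left(-1 + o\right) \left(-17 + o\right)$)
$d{\left(Z \right)} = 0$
$\left(d{\left(9 \right)} + k{\left(q \right)}\right)^{2} = \left(0 + \left(17 + 8^{2} - 144\right)\right)^{2} = \left(0 + \left(17 + 64 - 144\right)\right)^{2} = \left(0 - 63\right)^{2} = \left(-63\right)^{2} = 3969$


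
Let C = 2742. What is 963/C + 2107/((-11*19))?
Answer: -1858709/191026 ≈ -9.7301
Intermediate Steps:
963/C + 2107/((-11*19)) = 963/2742 + 2107/((-11*19)) = 963*(1/2742) + 2107/(-209) = 321/914 + 2107*(-1/209) = 321/914 - 2107/209 = -1858709/191026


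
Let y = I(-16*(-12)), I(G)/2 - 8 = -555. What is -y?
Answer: 1094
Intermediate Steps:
I(G) = -1094 (I(G) = 16 + 2*(-555) = 16 - 1110 = -1094)
y = -1094
-y = -1*(-1094) = 1094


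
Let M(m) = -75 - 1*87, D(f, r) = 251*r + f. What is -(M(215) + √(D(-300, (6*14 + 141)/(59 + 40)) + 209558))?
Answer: 162 - 3*√2821027/11 ≈ -296.07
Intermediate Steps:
D(f, r) = f + 251*r
M(m) = -162 (M(m) = -75 - 87 = -162)
-(M(215) + √(D(-300, (6*14 + 141)/(59 + 40)) + 209558)) = -(-162 + √((-300 + 251*((6*14 + 141)/(59 + 40))) + 209558)) = -(-162 + √((-300 + 251*((84 + 141)/99)) + 209558)) = -(-162 + √((-300 + 251*(225*(1/99))) + 209558)) = -(-162 + √((-300 + 251*(25/11)) + 209558)) = -(-162 + √((-300 + 6275/11) + 209558)) = -(-162 + √(2975/11 + 209558)) = -(-162 + √(2308113/11)) = -(-162 + 3*√2821027/11) = 162 - 3*√2821027/11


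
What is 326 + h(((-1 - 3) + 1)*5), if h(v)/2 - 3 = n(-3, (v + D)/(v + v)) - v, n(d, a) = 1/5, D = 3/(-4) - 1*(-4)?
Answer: 1812/5 ≈ 362.40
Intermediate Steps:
D = 13/4 (D = 3*(-¼) + 4 = -¾ + 4 = 13/4 ≈ 3.2500)
n(d, a) = ⅕
h(v) = 32/5 - 2*v (h(v) = 6 + 2*(⅕ - v) = 6 + (⅖ - 2*v) = 32/5 - 2*v)
326 + h(((-1 - 3) + 1)*5) = 326 + (32/5 - 2*((-1 - 3) + 1)*5) = 326 + (32/5 - 2*(-4 + 1)*5) = 326 + (32/5 - (-6)*5) = 326 + (32/5 - 2*(-15)) = 326 + (32/5 + 30) = 326 + 182/5 = 1812/5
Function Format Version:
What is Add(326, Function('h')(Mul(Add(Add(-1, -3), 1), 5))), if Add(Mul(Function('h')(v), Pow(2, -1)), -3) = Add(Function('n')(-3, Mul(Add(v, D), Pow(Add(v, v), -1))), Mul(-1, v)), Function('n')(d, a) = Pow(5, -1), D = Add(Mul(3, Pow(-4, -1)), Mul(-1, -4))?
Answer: Rational(1812, 5) ≈ 362.40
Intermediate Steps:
D = Rational(13, 4) (D = Add(Mul(3, Rational(-1, 4)), 4) = Add(Rational(-3, 4), 4) = Rational(13, 4) ≈ 3.2500)
Function('n')(d, a) = Rational(1, 5)
Function('h')(v) = Add(Rational(32, 5), Mul(-2, v)) (Function('h')(v) = Add(6, Mul(2, Add(Rational(1, 5), Mul(-1, v)))) = Add(6, Add(Rational(2, 5), Mul(-2, v))) = Add(Rational(32, 5), Mul(-2, v)))
Add(326, Function('h')(Mul(Add(Add(-1, -3), 1), 5))) = Add(326, Add(Rational(32, 5), Mul(-2, Mul(Add(Add(-1, -3), 1), 5)))) = Add(326, Add(Rational(32, 5), Mul(-2, Mul(Add(-4, 1), 5)))) = Add(326, Add(Rational(32, 5), Mul(-2, Mul(-3, 5)))) = Add(326, Add(Rational(32, 5), Mul(-2, -15))) = Add(326, Add(Rational(32, 5), 30)) = Add(326, Rational(182, 5)) = Rational(1812, 5)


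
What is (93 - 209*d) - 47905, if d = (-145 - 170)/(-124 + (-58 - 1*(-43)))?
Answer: -6711703/139 ≈ -48286.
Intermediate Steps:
d = 315/139 (d = -315/(-124 + (-58 + 43)) = -315/(-124 - 15) = -315/(-139) = -315*(-1/139) = 315/139 ≈ 2.2662)
(93 - 209*d) - 47905 = (93 - 209*315/139) - 47905 = (93 - 65835/139) - 47905 = -52908/139 - 47905 = -6711703/139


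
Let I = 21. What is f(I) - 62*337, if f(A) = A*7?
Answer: -20747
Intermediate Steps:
f(A) = 7*A
f(I) - 62*337 = 7*21 - 62*337 = 147 - 20894 = -20747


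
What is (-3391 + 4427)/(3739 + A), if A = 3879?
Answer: 518/3809 ≈ 0.13599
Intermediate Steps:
(-3391 + 4427)/(3739 + A) = (-3391 + 4427)/(3739 + 3879) = 1036/7618 = 1036*(1/7618) = 518/3809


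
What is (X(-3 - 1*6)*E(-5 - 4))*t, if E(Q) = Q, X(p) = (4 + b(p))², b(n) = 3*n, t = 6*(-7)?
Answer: 199962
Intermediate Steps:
t = -42
X(p) = (4 + 3*p)²
(X(-3 - 1*6)*E(-5 - 4))*t = ((4 + 3*(-3 - 1*6))²*(-5 - 4))*(-42) = ((4 + 3*(-3 - 6))²*(-9))*(-42) = ((4 + 3*(-9))²*(-9))*(-42) = ((4 - 27)²*(-9))*(-42) = ((-23)²*(-9))*(-42) = (529*(-9))*(-42) = -4761*(-42) = 199962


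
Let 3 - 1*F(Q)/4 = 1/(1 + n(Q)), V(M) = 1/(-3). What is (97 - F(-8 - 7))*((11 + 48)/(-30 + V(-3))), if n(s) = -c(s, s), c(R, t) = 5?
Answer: -2124/13 ≈ -163.38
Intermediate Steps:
V(M) = -⅓
n(s) = -5 (n(s) = -1*5 = -5)
F(Q) = 13 (F(Q) = 12 - 4/(1 - 5) = 12 - 4/(-4) = 12 - 4*(-¼) = 12 + 1 = 13)
(97 - F(-8 - 7))*((11 + 48)/(-30 + V(-3))) = (97 - 1*13)*((11 + 48)/(-30 - ⅓)) = (97 - 13)*(59/(-91/3)) = 84*(59*(-3/91)) = 84*(-177/91) = -2124/13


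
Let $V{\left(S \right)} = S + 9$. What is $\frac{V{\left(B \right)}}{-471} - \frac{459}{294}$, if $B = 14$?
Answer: $- \frac{74317}{46158} \approx -1.6101$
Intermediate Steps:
$V{\left(S \right)} = 9 + S$
$\frac{V{\left(B \right)}}{-471} - \frac{459}{294} = \frac{9 + 14}{-471} - \frac{459}{294} = 23 \left(- \frac{1}{471}\right) - \frac{153}{98} = - \frac{23}{471} - \frac{153}{98} = - \frac{74317}{46158}$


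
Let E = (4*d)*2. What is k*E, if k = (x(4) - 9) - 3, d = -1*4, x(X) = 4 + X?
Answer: 128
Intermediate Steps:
d = -4
k = -4 (k = ((4 + 4) - 9) - 3 = (8 - 9) - 3 = -1 - 3 = -4)
E = -32 (E = (4*(-4))*2 = -16*2 = -32)
k*E = -4*(-32) = 128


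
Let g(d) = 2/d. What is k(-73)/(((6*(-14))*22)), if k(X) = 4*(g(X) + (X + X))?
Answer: 5330/16863 ≈ 0.31608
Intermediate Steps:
k(X) = 8*X + 8/X (k(X) = 4*(2/X + (X + X)) = 4*(2/X + 2*X) = 4*(2*X + 2/X) = 8*X + 8/X)
k(-73)/(((6*(-14))*22)) = (8*(-73) + 8/(-73))/(((6*(-14))*22)) = (-584 + 8*(-1/73))/((-84*22)) = (-584 - 8/73)/(-1848) = -42640/73*(-1/1848) = 5330/16863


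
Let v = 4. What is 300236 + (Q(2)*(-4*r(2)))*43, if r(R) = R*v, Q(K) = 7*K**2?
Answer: 261708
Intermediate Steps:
r(R) = 4*R (r(R) = R*4 = 4*R)
300236 + (Q(2)*(-4*r(2)))*43 = 300236 + ((7*2**2)*(-16*2))*43 = 300236 + ((7*4)*(-4*8))*43 = 300236 + (28*(-32))*43 = 300236 - 896*43 = 300236 - 38528 = 261708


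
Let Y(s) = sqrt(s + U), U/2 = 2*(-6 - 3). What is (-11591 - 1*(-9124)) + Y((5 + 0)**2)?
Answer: -2467 + I*sqrt(11) ≈ -2467.0 + 3.3166*I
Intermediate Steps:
U = -36 (U = 2*(2*(-6 - 3)) = 2*(2*(-9)) = 2*(-18) = -36)
Y(s) = sqrt(-36 + s) (Y(s) = sqrt(s - 36) = sqrt(-36 + s))
(-11591 - 1*(-9124)) + Y((5 + 0)**2) = (-11591 - 1*(-9124)) + sqrt(-36 + (5 + 0)**2) = (-11591 + 9124) + sqrt(-36 + 5**2) = -2467 + sqrt(-36 + 25) = -2467 + sqrt(-11) = -2467 + I*sqrt(11)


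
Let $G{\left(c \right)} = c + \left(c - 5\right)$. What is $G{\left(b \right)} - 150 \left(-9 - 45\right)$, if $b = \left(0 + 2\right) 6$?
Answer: $8119$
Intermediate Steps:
$b = 12$ ($b = 2 \cdot 6 = 12$)
$G{\left(c \right)} = -5 + 2 c$ ($G{\left(c \right)} = c + \left(-5 + c\right) = -5 + 2 c$)
$G{\left(b \right)} - 150 \left(-9 - 45\right) = \left(-5 + 2 \cdot 12\right) - 150 \left(-9 - 45\right) = \left(-5 + 24\right) - 150 \left(-9 - 45\right) = 19 - -8100 = 19 + 8100 = 8119$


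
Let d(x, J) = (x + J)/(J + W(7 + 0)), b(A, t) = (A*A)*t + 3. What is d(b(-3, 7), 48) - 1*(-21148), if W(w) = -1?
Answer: 994070/47 ≈ 21150.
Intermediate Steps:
b(A, t) = 3 + t*A**2 (b(A, t) = A**2*t + 3 = t*A**2 + 3 = 3 + t*A**2)
d(x, J) = (J + x)/(-1 + J) (d(x, J) = (x + J)/(J - 1) = (J + x)/(-1 + J))
d(b(-3, 7), 48) - 1*(-21148) = (48 + (3 + 7*(-3)**2))/(-1 + 48) - 1*(-21148) = (48 + (3 + 7*9))/47 + 21148 = (48 + (3 + 63))/47 + 21148 = (48 + 66)/47 + 21148 = (1/47)*114 + 21148 = 114/47 + 21148 = 994070/47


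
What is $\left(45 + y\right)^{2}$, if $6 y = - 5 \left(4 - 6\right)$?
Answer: $\frac{19600}{9} \approx 2177.8$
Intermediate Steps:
$y = \frac{5}{3}$ ($y = \frac{\left(-5\right) \left(4 - 6\right)}{6} = \frac{\left(-5\right) \left(-2\right)}{6} = \frac{1}{6} \cdot 10 = \frac{5}{3} \approx 1.6667$)
$\left(45 + y\right)^{2} = \left(45 + \frac{5}{3}\right)^{2} = \left(\frac{140}{3}\right)^{2} = \frac{19600}{9}$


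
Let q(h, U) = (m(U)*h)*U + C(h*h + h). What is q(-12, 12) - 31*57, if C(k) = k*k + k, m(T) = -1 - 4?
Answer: 16509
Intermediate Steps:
m(T) = -5
C(k) = k + k² (C(k) = k² + k = k + k²)
q(h, U) = (h + h²)*(1 + h + h²) - 5*U*h (q(h, U) = (-5*h)*U + (h*h + h)*(1 + (h*h + h)) = -5*U*h + (h² + h)*(1 + (h² + h)) = -5*U*h + (h + h²)*(1 + (h + h²)) = -5*U*h + (h + h²)*(1 + h + h²) = (h + h²)*(1 + h + h²) - 5*U*h)
q(-12, 12) - 31*57 = -12*(-5*12 + (1 - 12)*(1 - 12*(1 - 12))) - 31*57 = -12*(-60 - 11*(1 - 12*(-11))) - 1767 = -12*(-60 - 11*(1 + 132)) - 1767 = -12*(-60 - 11*133) - 1767 = -12*(-60 - 1463) - 1767 = -12*(-1523) - 1767 = 18276 - 1767 = 16509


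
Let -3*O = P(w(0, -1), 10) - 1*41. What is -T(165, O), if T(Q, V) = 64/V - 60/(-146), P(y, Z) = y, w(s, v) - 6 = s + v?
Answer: -1258/219 ≈ -5.7443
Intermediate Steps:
w(s, v) = 6 + s + v (w(s, v) = 6 + (s + v) = 6 + s + v)
O = 12 (O = -((6 + 0 - 1) - 1*41)/3 = -(5 - 41)/3 = -1/3*(-36) = 12)
T(Q, V) = 30/73 + 64/V (T(Q, V) = 64/V - 60*(-1/146) = 64/V + 30/73 = 30/73 + 64/V)
-T(165, O) = -(30/73 + 64/12) = -(30/73 + 64*(1/12)) = -(30/73 + 16/3) = -1*1258/219 = -1258/219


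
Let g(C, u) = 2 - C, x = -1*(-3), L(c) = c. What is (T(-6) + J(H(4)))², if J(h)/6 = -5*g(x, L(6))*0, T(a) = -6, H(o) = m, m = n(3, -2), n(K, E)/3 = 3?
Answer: 36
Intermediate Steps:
n(K, E) = 9 (n(K, E) = 3*3 = 9)
m = 9
x = 3
H(o) = 9
J(h) = 0 (J(h) = 6*(-5*(2 - 1*3)*0) = 6*(-5*(2 - 3)*0) = 6*(-5*(-1)*0) = 6*(5*0) = 6*0 = 0)
(T(-6) + J(H(4)))² = (-6 + 0)² = (-6)² = 36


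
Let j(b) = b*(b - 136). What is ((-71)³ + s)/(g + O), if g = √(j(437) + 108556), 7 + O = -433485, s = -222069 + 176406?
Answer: 4728272984/5078785783 + 1210722*√26677/187915073971 ≈ 0.93204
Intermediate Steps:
j(b) = b*(-136 + b)
s = -45663
O = -433492 (O = -7 - 433485 = -433492)
g = 3*√26677 (g = √(437*(-136 + 437) + 108556) = √(437*301 + 108556) = √(131537 + 108556) = √240093 = 3*√26677 ≈ 489.99)
((-71)³ + s)/(g + O) = ((-71)³ - 45663)/(3*√26677 - 433492) = (-357911 - 45663)/(-433492 + 3*√26677) = -403574/(-433492 + 3*√26677)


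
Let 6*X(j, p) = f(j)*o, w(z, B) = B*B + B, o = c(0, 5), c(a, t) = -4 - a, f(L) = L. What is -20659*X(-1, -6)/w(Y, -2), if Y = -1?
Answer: -20659/3 ≈ -6886.3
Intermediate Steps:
o = -4 (o = -4 - 1*0 = -4 + 0 = -4)
w(z, B) = B + B² (w(z, B) = B² + B = B + B²)
X(j, p) = -2*j/3 (X(j, p) = (j*(-4))/6 = (-4*j)/6 = -2*j/3)
-20659*X(-1, -6)/w(Y, -2) = -20659*(-⅔*(-1))/((-2*(1 - 2))) = -41318/(3*((-2*(-1)))) = -41318/(3*2) = -20659*⅓ = -20659/3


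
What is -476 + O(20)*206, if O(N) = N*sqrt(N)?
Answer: -476 + 8240*sqrt(5) ≈ 17949.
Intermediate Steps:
O(N) = N**(3/2)
-476 + O(20)*206 = -476 + 20**(3/2)*206 = -476 + (40*sqrt(5))*206 = -476 + 8240*sqrt(5)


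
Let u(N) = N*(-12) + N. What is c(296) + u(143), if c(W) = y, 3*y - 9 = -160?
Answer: -4870/3 ≈ -1623.3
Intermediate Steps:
y = -151/3 (y = 3 + (1/3)*(-160) = 3 - 160/3 = -151/3 ≈ -50.333)
c(W) = -151/3
u(N) = -11*N (u(N) = -12*N + N = -11*N)
c(296) + u(143) = -151/3 - 11*143 = -151/3 - 1573 = -4870/3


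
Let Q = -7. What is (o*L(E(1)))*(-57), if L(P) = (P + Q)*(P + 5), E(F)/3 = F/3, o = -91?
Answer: -186732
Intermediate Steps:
E(F) = F (E(F) = 3*(F/3) = F)
L(P) = (-7 + P)*(5 + P) (L(P) = (P - 7)*(P + 5) = (-7 + P)*(5 + P))
(o*L(E(1)))*(-57) = -91*(-35 + 1² - 2*1)*(-57) = -91*(-35 + 1 - 2)*(-57) = -91*(-36)*(-57) = 3276*(-57) = -186732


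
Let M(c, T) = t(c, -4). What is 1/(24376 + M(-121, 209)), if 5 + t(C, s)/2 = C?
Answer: 1/24124 ≈ 4.1452e-5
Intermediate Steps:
t(C, s) = -10 + 2*C
M(c, T) = -10 + 2*c
1/(24376 + M(-121, 209)) = 1/(24376 + (-10 + 2*(-121))) = 1/(24376 + (-10 - 242)) = 1/(24376 - 252) = 1/24124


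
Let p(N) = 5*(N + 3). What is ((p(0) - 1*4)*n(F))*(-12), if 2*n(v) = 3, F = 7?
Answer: -198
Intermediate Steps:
p(N) = 15 + 5*N (p(N) = 5*(3 + N) = 15 + 5*N)
n(v) = 3/2 (n(v) = (½)*3 = 3/2)
((p(0) - 1*4)*n(F))*(-12) = (((15 + 5*0) - 1*4)*(3/2))*(-12) = (((15 + 0) - 4)*(3/2))*(-12) = ((15 - 4)*(3/2))*(-12) = (11*(3/2))*(-12) = (33/2)*(-12) = -198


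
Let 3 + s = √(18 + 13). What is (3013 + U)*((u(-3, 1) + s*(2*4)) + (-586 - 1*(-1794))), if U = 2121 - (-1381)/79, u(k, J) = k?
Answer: 480628027/79 + 3255736*√31/79 ≈ 6.3134e+6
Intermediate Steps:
s = -3 + √31 (s = -3 + √(18 + 13) = -3 + √31 ≈ 2.5678)
U = 168940/79 (U = 2121 - (-1381)/79 = 2121 - 1*(-1381/79) = 2121 + 1381/79 = 168940/79 ≈ 2138.5)
(3013 + U)*((u(-3, 1) + s*(2*4)) + (-586 - 1*(-1794))) = (3013 + 168940/79)*((-3 + (-3 + √31)*(2*4)) + (-586 - 1*(-1794))) = 406967*((-3 + (-3 + √31)*8) + (-586 + 1794))/79 = 406967*((-3 + (-24 + 8*√31)) + 1208)/79 = 406967*((-27 + 8*√31) + 1208)/79 = 406967*(1181 + 8*√31)/79 = 480628027/79 + 3255736*√31/79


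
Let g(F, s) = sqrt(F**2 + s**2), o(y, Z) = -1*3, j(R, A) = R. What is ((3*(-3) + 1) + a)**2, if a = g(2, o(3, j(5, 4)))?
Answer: (8 - sqrt(13))**2 ≈ 19.311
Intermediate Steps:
o(y, Z) = -3
a = sqrt(13) (a = sqrt(2**2 + (-3)**2) = sqrt(4 + 9) = sqrt(13) ≈ 3.6056)
((3*(-3) + 1) + a)**2 = ((3*(-3) + 1) + sqrt(13))**2 = ((-9 + 1) + sqrt(13))**2 = (-8 + sqrt(13))**2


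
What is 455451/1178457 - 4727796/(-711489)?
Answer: 655061407479/93162132497 ≈ 7.0314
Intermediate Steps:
455451/1178457 - 4727796/(-711489) = 455451*(1/1178457) - 4727796*(-1/711489) = 151817/392819 + 1575932/237163 = 655061407479/93162132497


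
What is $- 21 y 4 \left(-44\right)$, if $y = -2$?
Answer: $-7392$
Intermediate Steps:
$- 21 y 4 \left(-44\right) = - 21 \left(\left(-2\right) 4\right) \left(-44\right) = \left(-21\right) \left(-8\right) \left(-44\right) = 168 \left(-44\right) = -7392$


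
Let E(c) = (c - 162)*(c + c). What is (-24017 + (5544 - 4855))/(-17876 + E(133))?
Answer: 3888/4265 ≈ 0.91161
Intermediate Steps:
E(c) = 2*c*(-162 + c) (E(c) = (-162 + c)*(2*c) = 2*c*(-162 + c))
(-24017 + (5544 - 4855))/(-17876 + E(133)) = (-24017 + (5544 - 4855))/(-17876 + 2*133*(-162 + 133)) = (-24017 + 689)/(-17876 + 2*133*(-29)) = -23328/(-17876 - 7714) = -23328/(-25590) = -23328*(-1/25590) = 3888/4265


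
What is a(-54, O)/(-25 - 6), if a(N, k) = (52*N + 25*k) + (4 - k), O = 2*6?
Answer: 2516/31 ≈ 81.161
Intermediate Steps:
O = 12
a(N, k) = 4 + 24*k + 52*N (a(N, k) = (25*k + 52*N) + (4 - k) = 4 + 24*k + 52*N)
a(-54, O)/(-25 - 6) = (4 + 24*12 + 52*(-54))/(-25 - 6) = (4 + 288 - 2808)/(-31) = -1/31*(-2516) = 2516/31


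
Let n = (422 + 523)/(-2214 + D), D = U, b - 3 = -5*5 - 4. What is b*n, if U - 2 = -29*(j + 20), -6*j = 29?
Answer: 21060/2273 ≈ 9.2653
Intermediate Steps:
j = -29/6 (j = -1/6*29 = -29/6 ≈ -4.8333)
U = -2627/6 (U = 2 - 29*(-29/6 + 20) = 2 - 29*91/6 = 2 - 2639/6 = -2627/6 ≈ -437.83)
b = -26 (b = 3 + (-5*5 - 4) = 3 + (-25 - 4) = 3 - 29 = -26)
D = -2627/6 ≈ -437.83
n = -810/2273 (n = (422 + 523)/(-2214 - 2627/6) = 945/(-15911/6) = 945*(-6/15911) = -810/2273 ≈ -0.35636)
b*n = -26*(-810/2273) = 21060/2273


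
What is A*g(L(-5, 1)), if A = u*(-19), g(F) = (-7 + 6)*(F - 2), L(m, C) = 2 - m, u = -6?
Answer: -570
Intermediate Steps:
g(F) = 2 - F (g(F) = -(-2 + F) = 2 - F)
A = 114 (A = -6*(-19) = 114)
A*g(L(-5, 1)) = 114*(2 - (2 - 1*(-5))) = 114*(2 - (2 + 5)) = 114*(2 - 1*7) = 114*(2 - 7) = 114*(-5) = -570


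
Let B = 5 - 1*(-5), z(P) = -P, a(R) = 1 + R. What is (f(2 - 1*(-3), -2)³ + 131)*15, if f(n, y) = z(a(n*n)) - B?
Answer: -697875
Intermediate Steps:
B = 10 (B = 5 + 5 = 10)
f(n, y) = -11 - n² (f(n, y) = -(1 + n*n) - 1*10 = -(1 + n²) - 10 = (-1 - n²) - 10 = -11 - n²)
(f(2 - 1*(-3), -2)³ + 131)*15 = ((-11 - (2 - 1*(-3))²)³ + 131)*15 = ((-11 - (2 + 3)²)³ + 131)*15 = ((-11 - 1*5²)³ + 131)*15 = ((-11 - 1*25)³ + 131)*15 = ((-11 - 25)³ + 131)*15 = ((-36)³ + 131)*15 = (-46656 + 131)*15 = -46525*15 = -697875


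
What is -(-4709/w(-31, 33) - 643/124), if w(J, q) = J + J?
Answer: -8775/124 ≈ -70.766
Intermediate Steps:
w(J, q) = 2*J
-(-4709/w(-31, 33) - 643/124) = -(-4709/(2*(-31)) - 643/124) = -(-4709/(-62) - 643*1/124) = -(-4709*(-1/62) - 643/124) = -(4709/62 - 643/124) = -1*8775/124 = -8775/124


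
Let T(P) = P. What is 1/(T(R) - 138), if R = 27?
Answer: -1/111 ≈ -0.0090090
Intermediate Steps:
1/(T(R) - 138) = 1/(27 - 138) = 1/(-111) = -1/111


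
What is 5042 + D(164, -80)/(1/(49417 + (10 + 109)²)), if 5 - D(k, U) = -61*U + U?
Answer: -304851468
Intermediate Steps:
D(k, U) = 5 + 60*U (D(k, U) = 5 - (-61*U + U) = 5 - (-60)*U = 5 + 60*U)
5042 + D(164, -80)/(1/(49417 + (10 + 109)²)) = 5042 + (5 + 60*(-80))/(1/(49417 + (10 + 109)²)) = 5042 + (5 - 4800)/(1/(49417 + 119²)) = 5042 - 4795/(1/(49417 + 14161)) = 5042 - 4795/(1/63578) = 5042 - 4795/1/63578 = 5042 - 4795*63578 = 5042 - 304856510 = -304851468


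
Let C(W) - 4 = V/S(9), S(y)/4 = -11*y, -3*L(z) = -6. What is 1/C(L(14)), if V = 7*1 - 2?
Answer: 396/1579 ≈ 0.25079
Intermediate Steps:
V = 5 (V = 7 - 2 = 5)
L(z) = 2 (L(z) = -1/3*(-6) = 2)
S(y) = -44*y (S(y) = 4*(-11*y) = -44*y)
C(W) = 1579/396 (C(W) = 4 + 5/((-44*9)) = 4 + 5/(-396) = 4 + 5*(-1/396) = 4 - 5/396 = 1579/396)
1/C(L(14)) = 1/(1579/396) = 396/1579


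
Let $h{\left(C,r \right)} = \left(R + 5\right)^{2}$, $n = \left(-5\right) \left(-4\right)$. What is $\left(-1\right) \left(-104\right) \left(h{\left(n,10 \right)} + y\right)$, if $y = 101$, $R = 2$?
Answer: $15600$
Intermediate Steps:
$n = 20$
$h{\left(C,r \right)} = 49$ ($h{\left(C,r \right)} = \left(2 + 5\right)^{2} = 7^{2} = 49$)
$\left(-1\right) \left(-104\right) \left(h{\left(n,10 \right)} + y\right) = \left(-1\right) \left(-104\right) \left(49 + 101\right) = 104 \cdot 150 = 15600$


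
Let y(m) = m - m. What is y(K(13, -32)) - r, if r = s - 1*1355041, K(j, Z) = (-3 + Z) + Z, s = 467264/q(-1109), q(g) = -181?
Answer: 245729685/181 ≈ 1.3576e+6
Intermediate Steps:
s = -467264/181 (s = 467264/(-181) = 467264*(-1/181) = -467264/181 ≈ -2581.6)
K(j, Z) = -3 + 2*Z
y(m) = 0
r = -245729685/181 (r = -467264/181 - 1*1355041 = -467264/181 - 1355041 = -245729685/181 ≈ -1.3576e+6)
y(K(13, -32)) - r = 0 - 1*(-245729685/181) = 0 + 245729685/181 = 245729685/181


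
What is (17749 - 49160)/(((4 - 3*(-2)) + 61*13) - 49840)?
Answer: 31411/49037 ≈ 0.64056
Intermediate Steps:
(17749 - 49160)/(((4 - 3*(-2)) + 61*13) - 49840) = -31411/(((4 + 6) + 793) - 49840) = -31411/((10 + 793) - 49840) = -31411/(803 - 49840) = -31411/(-49037) = -31411*(-1/49037) = 31411/49037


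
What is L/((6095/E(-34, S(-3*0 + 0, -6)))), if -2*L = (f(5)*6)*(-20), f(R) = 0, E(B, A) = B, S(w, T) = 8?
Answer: 0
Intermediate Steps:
L = 0 (L = -0*6*(-20)/2 = -0*(-20) = -½*0 = 0)
L/((6095/E(-34, S(-3*0 + 0, -6)))) = 0/((6095/(-34))) = 0/((6095*(-1/34))) = 0/(-6095/34) = 0*(-34/6095) = 0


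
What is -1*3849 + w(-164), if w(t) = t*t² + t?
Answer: -4414957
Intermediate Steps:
w(t) = t + t³ (w(t) = t³ + t = t + t³)
-1*3849 + w(-164) = -1*3849 + (-164 + (-164)³) = -3849 + (-164 - 4410944) = -3849 - 4411108 = -4414957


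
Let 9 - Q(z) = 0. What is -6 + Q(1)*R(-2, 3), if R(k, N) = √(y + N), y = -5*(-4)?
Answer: -6 + 9*√23 ≈ 37.162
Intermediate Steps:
Q(z) = 9 (Q(z) = 9 - 1*0 = 9 + 0 = 9)
y = 20
R(k, N) = √(20 + N)
-6 + Q(1)*R(-2, 3) = -6 + 9*√(20 + 3) = -6 + 9*√23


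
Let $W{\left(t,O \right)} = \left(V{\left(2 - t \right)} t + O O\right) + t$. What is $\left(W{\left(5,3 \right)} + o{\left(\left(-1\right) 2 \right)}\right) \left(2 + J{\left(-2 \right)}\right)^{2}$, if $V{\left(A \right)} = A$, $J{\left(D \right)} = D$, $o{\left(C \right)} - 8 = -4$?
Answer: $0$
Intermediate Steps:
$o{\left(C \right)} = 4$ ($o{\left(C \right)} = 8 - 4 = 4$)
$W{\left(t,O \right)} = t + O^{2} + t \left(2 - t\right)$ ($W{\left(t,O \right)} = \left(\left(2 - t\right) t + O O\right) + t = \left(t \left(2 - t\right) + O^{2}\right) + t = \left(O^{2} + t \left(2 - t\right)\right) + t = t + O^{2} + t \left(2 - t\right)$)
$\left(W{\left(5,3 \right)} + o{\left(\left(-1\right) 2 \right)}\right) \left(2 + J{\left(-2 \right)}\right)^{2} = \left(\left(5 + 3^{2} - 5 \left(-2 + 5\right)\right) + 4\right) \left(2 - 2\right)^{2} = \left(\left(5 + 9 - 5 \cdot 3\right) + 4\right) 0^{2} = \left(\left(5 + 9 - 15\right) + 4\right) 0 = \left(-1 + 4\right) 0 = 3 \cdot 0 = 0$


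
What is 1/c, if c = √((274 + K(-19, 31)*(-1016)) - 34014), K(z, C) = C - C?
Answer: -I*√8435/16870 ≈ -0.0054441*I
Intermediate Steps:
K(z, C) = 0
c = 2*I*√8435 (c = √((274 + 0*(-1016)) - 34014) = √((274 + 0) - 34014) = √(274 - 34014) = √(-33740) = 2*I*√8435 ≈ 183.68*I)
1/c = 1/(2*I*√8435) = -I*√8435/16870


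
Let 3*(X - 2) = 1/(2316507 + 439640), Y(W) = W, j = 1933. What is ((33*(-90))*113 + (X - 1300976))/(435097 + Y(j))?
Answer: -13531998245543/3613556770230 ≈ -3.7448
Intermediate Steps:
X = 16536883/8268441 (X = 2 + 1/(3*(2316507 + 439640)) = 2 + (1/3)/2756147 = 2 + (1/3)*(1/2756147) = 2 + 1/8268441 = 16536883/8268441 ≈ 2.0000)
((33*(-90))*113 + (X - 1300976))/(435097 + Y(j)) = ((33*(-90))*113 + (16536883/8268441 - 1300976))/(435097 + 1933) = (-2970*113 - 10757026761533/8268441)/437030 = (-335610 - 10757026761533/8268441)*(1/437030) = -13531998245543/8268441*1/437030 = -13531998245543/3613556770230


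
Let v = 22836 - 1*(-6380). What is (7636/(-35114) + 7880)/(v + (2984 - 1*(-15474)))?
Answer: 69172671/418506209 ≈ 0.16528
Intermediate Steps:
v = 29216 (v = 22836 + 6380 = 29216)
(7636/(-35114) + 7880)/(v + (2984 - 1*(-15474))) = (7636/(-35114) + 7880)/(29216 + (2984 - 1*(-15474))) = (7636*(-1/35114) + 7880)/(29216 + (2984 + 15474)) = (-3818/17557 + 7880)/(29216 + 18458) = (138345342/17557)/47674 = (138345342/17557)*(1/47674) = 69172671/418506209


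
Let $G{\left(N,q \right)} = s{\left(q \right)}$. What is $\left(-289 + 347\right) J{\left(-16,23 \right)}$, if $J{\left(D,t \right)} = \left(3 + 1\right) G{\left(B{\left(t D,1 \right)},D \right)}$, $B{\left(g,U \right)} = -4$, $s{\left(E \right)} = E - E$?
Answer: $0$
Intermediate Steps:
$s{\left(E \right)} = 0$
$G{\left(N,q \right)} = 0$
$J{\left(D,t \right)} = 0$ ($J{\left(D,t \right)} = \left(3 + 1\right) 0 = 4 \cdot 0 = 0$)
$\left(-289 + 347\right) J{\left(-16,23 \right)} = \left(-289 + 347\right) 0 = 58 \cdot 0 = 0$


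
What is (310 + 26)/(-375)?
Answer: -112/125 ≈ -0.89600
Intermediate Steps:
(310 + 26)/(-375) = -1/375*336 = -112/125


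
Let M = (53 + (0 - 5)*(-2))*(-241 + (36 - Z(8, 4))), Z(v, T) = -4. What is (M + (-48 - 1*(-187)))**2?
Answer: 156850576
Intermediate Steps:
M = -12663 (M = (53 + (0 - 5)*(-2))*(-241 + (36 - 1*(-4))) = (53 - 5*(-2))*(-241 + (36 + 4)) = (53 + 10)*(-241 + 40) = 63*(-201) = -12663)
(M + (-48 - 1*(-187)))**2 = (-12663 + (-48 - 1*(-187)))**2 = (-12663 + (-48 + 187))**2 = (-12663 + 139)**2 = (-12524)**2 = 156850576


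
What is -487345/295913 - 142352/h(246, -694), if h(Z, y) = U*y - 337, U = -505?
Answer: -30394196323/14801272347 ≈ -2.0535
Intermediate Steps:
h(Z, y) = -337 - 505*y (h(Z, y) = -505*y - 337 = -337 - 505*y)
-487345/295913 - 142352/h(246, -694) = -487345/295913 - 142352/(-337 - 505*(-694)) = -487345*1/295913 - 142352/(-337 + 350470) = -487345/295913 - 142352/350133 = -487345/295913 - 142352*1/350133 = -487345/295913 - 20336/50019 = -30394196323/14801272347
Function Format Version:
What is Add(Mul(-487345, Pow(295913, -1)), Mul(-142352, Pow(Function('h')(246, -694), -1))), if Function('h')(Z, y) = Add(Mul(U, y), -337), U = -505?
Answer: Rational(-30394196323, 14801272347) ≈ -2.0535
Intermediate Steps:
Function('h')(Z, y) = Add(-337, Mul(-505, y)) (Function('h')(Z, y) = Add(Mul(-505, y), -337) = Add(-337, Mul(-505, y)))
Add(Mul(-487345, Pow(295913, -1)), Mul(-142352, Pow(Function('h')(246, -694), -1))) = Add(Mul(-487345, Pow(295913, -1)), Mul(-142352, Pow(Add(-337, Mul(-505, -694)), -1))) = Add(Mul(-487345, Rational(1, 295913)), Mul(-142352, Pow(Add(-337, 350470), -1))) = Add(Rational(-487345, 295913), Mul(-142352, Pow(350133, -1))) = Add(Rational(-487345, 295913), Mul(-142352, Rational(1, 350133))) = Add(Rational(-487345, 295913), Rational(-20336, 50019)) = Rational(-30394196323, 14801272347)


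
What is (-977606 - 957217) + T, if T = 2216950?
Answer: 282127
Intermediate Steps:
(-977606 - 957217) + T = (-977606 - 957217) + 2216950 = -1934823 + 2216950 = 282127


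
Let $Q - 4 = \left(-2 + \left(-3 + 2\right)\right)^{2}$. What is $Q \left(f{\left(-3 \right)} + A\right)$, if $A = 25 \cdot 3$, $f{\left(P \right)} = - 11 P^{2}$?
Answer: $-312$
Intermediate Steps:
$Q = 13$ ($Q = 4 + \left(-2 + \left(-3 + 2\right)\right)^{2} = 4 + \left(-2 - 1\right)^{2} = 4 + \left(-3\right)^{2} = 4 + 9 = 13$)
$A = 75$
$Q \left(f{\left(-3 \right)} + A\right) = 13 \left(- 11 \left(-3\right)^{2} + 75\right) = 13 \left(\left(-11\right) 9 + 75\right) = 13 \left(-99 + 75\right) = 13 \left(-24\right) = -312$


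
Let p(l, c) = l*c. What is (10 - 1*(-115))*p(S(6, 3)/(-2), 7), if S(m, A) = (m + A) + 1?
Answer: -4375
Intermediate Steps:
S(m, A) = 1 + A + m (S(m, A) = (A + m) + 1 = 1 + A + m)
p(l, c) = c*l
(10 - 1*(-115))*p(S(6, 3)/(-2), 7) = (10 - 1*(-115))*(7*((1 + 3 + 6)/(-2))) = (10 + 115)*(7*(10*(-½))) = 125*(7*(-5)) = 125*(-35) = -4375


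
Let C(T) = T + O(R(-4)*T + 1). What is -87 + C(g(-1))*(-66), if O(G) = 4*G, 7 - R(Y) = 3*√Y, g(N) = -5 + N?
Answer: 11133 - 9504*I ≈ 11133.0 - 9504.0*I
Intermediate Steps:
R(Y) = 7 - 3*√Y
C(T) = 4 + T + 4*T*(7 - 6*I) (C(T) = T + 4*((7 - 6*I)*T + 1) = T + 4*(T*(7 - 6*I) + 1) = T + 4*(1 + T*(7 - 6*I)) = T + (4 + 4*T*(7 - 6*I)) = 4 + T + 4*T*(7 - 6*I))
-87 + C(g(-1))*(-66) = -87 + (4 + (-5 - 1)*(29 - 24*I))*(-66) = -87 + (4 - 6*(29 - 24*I))*(-66) = -87 + (4 + (-174 + 144*I))*(-66) = -87 + (-170 + 144*I)*(-66) = -87 + (11220 - 9504*I) = 11133 - 9504*I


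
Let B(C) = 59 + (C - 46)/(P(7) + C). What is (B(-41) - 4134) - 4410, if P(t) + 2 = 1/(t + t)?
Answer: -5098267/601 ≈ -8483.0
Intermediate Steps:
P(t) = -2 + 1/(2*t) (P(t) = -2 + 1/(t + t) = -2 + 1/(2*t))
B(C) = 59 + (-46 + C)/(-27/14 + C) (B(C) = 59 + (C - 46)/((-2 + (1/2)/7) + C) = 59 + (-46 + C)/((-2 + (1/2)*(1/7)) + C) = 59 + (-46 + C)/((-2 + 1/14) + C) = 59 + (-46 + C)/(-27/14 + C))
(B(-41) - 4134) - 4410 = ((-2237 + 840*(-41))/(-27 + 14*(-41)) - 4134) - 4410 = ((-2237 - 34440)/(-27 - 574) - 4134) - 4410 = (-36677/(-601) - 4134) - 4410 = (-1/601*(-36677) - 4134) - 4410 = (36677/601 - 4134) - 4410 = -2447857/601 - 4410 = -5098267/601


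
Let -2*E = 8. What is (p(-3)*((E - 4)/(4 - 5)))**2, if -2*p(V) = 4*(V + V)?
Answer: 9216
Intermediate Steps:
E = -4 (E = -1/2*8 = -4)
p(V) = -4*V (p(V) = -2*(V + V) = -2*2*V = -4*V)
(p(-3)*((E - 4)/(4 - 5)))**2 = ((-4*(-3))*((-4 - 4)/(4 - 5)))**2 = (12*(-8/(-1)))**2 = (12*(-8*(-1)))**2 = (12*8)**2 = 96**2 = 9216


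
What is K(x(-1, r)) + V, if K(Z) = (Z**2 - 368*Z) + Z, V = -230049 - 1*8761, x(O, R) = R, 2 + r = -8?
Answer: -235040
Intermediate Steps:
r = -10 (r = -2 - 8 = -10)
V = -238810 (V = -230049 - 8761 = -238810)
K(Z) = Z**2 - 367*Z
K(x(-1, r)) + V = -10*(-367 - 10) - 238810 = -10*(-377) - 238810 = 3770 - 238810 = -235040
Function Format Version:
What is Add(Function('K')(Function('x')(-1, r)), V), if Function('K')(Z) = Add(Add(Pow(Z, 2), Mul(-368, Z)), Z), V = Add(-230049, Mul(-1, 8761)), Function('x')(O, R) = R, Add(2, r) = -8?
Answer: -235040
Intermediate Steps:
r = -10 (r = Add(-2, -8) = -10)
V = -238810 (V = Add(-230049, -8761) = -238810)
Function('K')(Z) = Add(Pow(Z, 2), Mul(-367, Z))
Add(Function('K')(Function('x')(-1, r)), V) = Add(Mul(-10, Add(-367, -10)), -238810) = Add(Mul(-10, -377), -238810) = Add(3770, -238810) = -235040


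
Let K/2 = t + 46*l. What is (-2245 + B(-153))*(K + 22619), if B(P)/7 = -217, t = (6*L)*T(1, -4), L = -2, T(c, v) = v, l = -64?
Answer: -63336828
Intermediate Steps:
t = 48 (t = (6*(-2))*(-4) = -12*(-4) = 48)
B(P) = -1519 (B(P) = 7*(-217) = -1519)
K = -5792 (K = 2*(48 + 46*(-64)) = 2*(48 - 2944) = 2*(-2896) = -5792)
(-2245 + B(-153))*(K + 22619) = (-2245 - 1519)*(-5792 + 22619) = -3764*16827 = -63336828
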